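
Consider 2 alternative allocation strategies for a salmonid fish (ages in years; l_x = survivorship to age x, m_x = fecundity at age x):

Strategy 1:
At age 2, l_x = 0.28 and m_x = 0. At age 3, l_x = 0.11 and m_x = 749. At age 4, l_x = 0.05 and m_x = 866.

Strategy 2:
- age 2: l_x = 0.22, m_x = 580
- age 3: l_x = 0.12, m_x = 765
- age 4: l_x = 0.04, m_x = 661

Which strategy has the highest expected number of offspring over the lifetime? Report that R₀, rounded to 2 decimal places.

245.84

Strategy 1: R₀ = 0.28×0 + 0.11×749 + 0.05×866 = 125.6900
Strategy 2: R₀ = 0.22×580 + 0.12×765 + 0.04×661 = 245.8400
Highest R₀: strategy 2 with 245.8400.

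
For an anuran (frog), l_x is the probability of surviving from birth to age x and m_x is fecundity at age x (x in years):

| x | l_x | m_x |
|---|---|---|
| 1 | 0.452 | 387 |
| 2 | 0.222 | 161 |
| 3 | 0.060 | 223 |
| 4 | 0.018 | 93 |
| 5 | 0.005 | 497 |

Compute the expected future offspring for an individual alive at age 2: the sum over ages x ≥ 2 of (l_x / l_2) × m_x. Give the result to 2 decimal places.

l_2 = 0.222. Conditional survival from age 2 to x is l_x / l_2.
  x=2: (0.222/0.222) × 161 = 161.0000
  x=3: (0.060/0.222) × 223 = 60.2703
  x=4: (0.018/0.222) × 93 = 7.5405
  x=5: (0.005/0.222) × 497 = 11.1937
Sum = 161.0000 + 60.2703 + 7.5405 + 11.1937 = 240.0045

240.00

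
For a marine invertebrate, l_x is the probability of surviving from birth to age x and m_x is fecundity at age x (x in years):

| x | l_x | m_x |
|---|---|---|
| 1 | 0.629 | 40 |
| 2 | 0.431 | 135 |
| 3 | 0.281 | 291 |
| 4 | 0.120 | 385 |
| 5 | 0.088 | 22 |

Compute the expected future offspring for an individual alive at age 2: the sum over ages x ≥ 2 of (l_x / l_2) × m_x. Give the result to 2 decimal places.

436.41

l_2 = 0.431. Conditional survival from age 2 to x is l_x / l_2.
  x=2: (0.431/0.431) × 135 = 135.0000
  x=3: (0.281/0.431) × 291 = 189.7239
  x=4: (0.120/0.431) × 385 = 107.1926
  x=5: (0.088/0.431) × 22 = 4.4919
Sum = 135.0000 + 189.7239 + 107.1926 + 4.4919 = 436.4084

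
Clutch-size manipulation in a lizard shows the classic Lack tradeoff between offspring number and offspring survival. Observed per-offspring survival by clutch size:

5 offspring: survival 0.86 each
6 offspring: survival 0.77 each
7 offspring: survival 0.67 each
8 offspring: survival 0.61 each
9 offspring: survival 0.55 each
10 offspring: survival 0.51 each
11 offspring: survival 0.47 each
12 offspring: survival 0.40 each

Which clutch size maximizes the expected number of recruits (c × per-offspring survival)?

Expected recruits = c × s(c):
  c=5: 5 × 0.86 = 4.300
  c=6: 6 × 0.77 = 4.620
  c=7: 7 × 0.67 = 4.690
  c=8: 8 × 0.61 = 4.880
  c=9: 9 × 0.55 = 4.950
  c=10: 10 × 0.51 = 5.100
  c=11: 11 × 0.47 = 5.170
  c=12: 12 × 0.40 = 4.800
Maximum at c = 11 (5.170 recruits).

11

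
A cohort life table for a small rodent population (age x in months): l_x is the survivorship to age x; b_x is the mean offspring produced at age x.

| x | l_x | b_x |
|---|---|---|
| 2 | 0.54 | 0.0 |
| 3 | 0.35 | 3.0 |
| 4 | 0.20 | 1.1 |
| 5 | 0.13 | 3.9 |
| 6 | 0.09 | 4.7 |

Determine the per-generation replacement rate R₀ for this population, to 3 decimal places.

2.200

R₀ = Σ l_x b_x:
  age 2: 0.54 × 0.0 = 0.0000
  age 3: 0.35 × 3.0 = 1.0500
  age 4: 0.20 × 1.1 = 0.2200
  age 5: 0.13 × 3.9 = 0.5070
  age 6: 0.09 × 4.7 = 0.4230
R₀ = 0.0000 + 1.0500 + 0.2200 + 0.5070 + 0.4230 = 2.2000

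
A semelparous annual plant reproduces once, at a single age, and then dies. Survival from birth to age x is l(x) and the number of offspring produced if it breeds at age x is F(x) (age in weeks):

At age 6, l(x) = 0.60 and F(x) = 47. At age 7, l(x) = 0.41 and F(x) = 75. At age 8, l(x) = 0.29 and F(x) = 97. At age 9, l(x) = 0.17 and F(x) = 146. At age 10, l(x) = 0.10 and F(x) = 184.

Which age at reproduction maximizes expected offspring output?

7

Expected offspring if breeding at age x = l(x) × F(x):
  age 6: 0.60 × 47 = 28.200
  age 7: 0.41 × 75 = 30.750
  age 8: 0.29 × 97 = 28.130
  age 9: 0.17 × 146 = 24.820
  age 10: 0.10 × 184 = 18.400
Maximum at age 7 (30.750).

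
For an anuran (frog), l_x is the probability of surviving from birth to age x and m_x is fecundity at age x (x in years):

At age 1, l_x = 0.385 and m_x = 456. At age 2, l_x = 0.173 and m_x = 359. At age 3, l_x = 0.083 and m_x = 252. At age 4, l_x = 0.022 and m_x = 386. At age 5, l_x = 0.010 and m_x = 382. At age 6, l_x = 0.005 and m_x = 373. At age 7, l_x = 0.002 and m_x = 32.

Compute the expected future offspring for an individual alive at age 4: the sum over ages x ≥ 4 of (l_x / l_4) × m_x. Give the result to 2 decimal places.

647.32

l_4 = 0.022. Conditional survival from age 4 to x is l_x / l_4.
  x=4: (0.022/0.022) × 386 = 386.0000
  x=5: (0.010/0.022) × 382 = 173.6364
  x=6: (0.005/0.022) × 373 = 84.7727
  x=7: (0.002/0.022) × 32 = 2.9091
Sum = 386.0000 + 173.6364 + 84.7727 + 2.9091 = 647.3182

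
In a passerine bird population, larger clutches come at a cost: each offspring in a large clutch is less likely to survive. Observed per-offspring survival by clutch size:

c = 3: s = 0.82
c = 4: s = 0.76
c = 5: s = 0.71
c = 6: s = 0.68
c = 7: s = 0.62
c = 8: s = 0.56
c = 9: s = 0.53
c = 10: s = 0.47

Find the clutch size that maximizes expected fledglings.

9

Expected fledglings = c × s(c):
  c=3: 3 × 0.82 = 2.460
  c=4: 4 × 0.76 = 3.040
  c=5: 5 × 0.71 = 3.550
  c=6: 6 × 0.68 = 4.080
  c=7: 7 × 0.62 = 4.340
  c=8: 8 × 0.56 = 4.480
  c=9: 9 × 0.53 = 4.770
  c=10: 10 × 0.47 = 4.700
Maximum at c = 9 (4.770 fledglings).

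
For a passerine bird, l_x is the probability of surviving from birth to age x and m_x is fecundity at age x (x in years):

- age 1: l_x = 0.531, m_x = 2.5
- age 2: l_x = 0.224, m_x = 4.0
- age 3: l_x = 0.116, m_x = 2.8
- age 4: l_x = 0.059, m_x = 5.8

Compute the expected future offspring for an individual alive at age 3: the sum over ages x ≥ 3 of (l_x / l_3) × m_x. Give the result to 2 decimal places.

5.75

l_3 = 0.116. Conditional survival from age 3 to x is l_x / l_3.
  x=3: (0.116/0.116) × 2.8 = 2.8000
  x=4: (0.059/0.116) × 5.8 = 2.9500
Sum = 2.8000 + 2.9500 = 5.7500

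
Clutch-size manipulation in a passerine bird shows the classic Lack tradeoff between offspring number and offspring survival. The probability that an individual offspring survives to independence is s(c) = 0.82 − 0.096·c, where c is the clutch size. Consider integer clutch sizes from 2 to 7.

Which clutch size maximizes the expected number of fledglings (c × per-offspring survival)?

Expected fledglings = c × s(c):
  c=2: 2 × 0.628 = 1.256
  c=3: 3 × 0.532 = 1.596
  c=4: 4 × 0.436 = 1.744
  c=5: 5 × 0.340 = 1.700
  c=6: 6 × 0.244 = 1.464
  c=7: 7 × 0.148 = 1.036
Maximum at c = 4 (1.744 fledglings).

4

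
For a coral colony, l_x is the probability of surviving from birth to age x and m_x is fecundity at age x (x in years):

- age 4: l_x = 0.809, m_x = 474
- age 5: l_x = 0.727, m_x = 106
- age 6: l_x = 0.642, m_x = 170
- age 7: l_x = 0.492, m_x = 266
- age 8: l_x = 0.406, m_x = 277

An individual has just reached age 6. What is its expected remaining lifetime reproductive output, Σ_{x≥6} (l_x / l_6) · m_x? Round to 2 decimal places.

l_6 = 0.642. Conditional survival from age 6 to x is l_x / l_6.
  x=6: (0.642/0.642) × 170 = 170.0000
  x=7: (0.492/0.642) × 266 = 203.8505
  x=8: (0.406/0.642) × 277 = 175.1745
Sum = 170.0000 + 203.8505 + 175.1745 = 549.0249

549.02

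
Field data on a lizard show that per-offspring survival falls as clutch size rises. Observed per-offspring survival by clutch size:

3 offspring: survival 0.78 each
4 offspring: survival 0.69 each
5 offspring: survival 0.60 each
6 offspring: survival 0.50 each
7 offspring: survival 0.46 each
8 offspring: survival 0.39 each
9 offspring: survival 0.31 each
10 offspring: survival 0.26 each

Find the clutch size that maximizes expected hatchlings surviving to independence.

7

Expected hatchlings surviving to independence = c × s(c):
  c=3: 3 × 0.78 = 2.340
  c=4: 4 × 0.69 = 2.760
  c=5: 5 × 0.60 = 3.000
  c=6: 6 × 0.50 = 3.000
  c=7: 7 × 0.46 = 3.220
  c=8: 8 × 0.39 = 3.120
  c=9: 9 × 0.31 = 2.790
  c=10: 10 × 0.26 = 2.600
Maximum at c = 7 (3.220 hatchlings surviving to independence).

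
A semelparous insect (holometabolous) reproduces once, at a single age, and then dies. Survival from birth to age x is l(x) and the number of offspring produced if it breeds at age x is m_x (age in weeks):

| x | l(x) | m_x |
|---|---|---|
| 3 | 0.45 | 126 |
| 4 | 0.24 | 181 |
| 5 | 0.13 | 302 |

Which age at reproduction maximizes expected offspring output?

3

Expected offspring if breeding at age x = l(x) × m_x:
  age 3: 0.45 × 126 = 56.700
  age 4: 0.24 × 181 = 43.440
  age 5: 0.13 × 302 = 39.260
Maximum at age 3 (56.700).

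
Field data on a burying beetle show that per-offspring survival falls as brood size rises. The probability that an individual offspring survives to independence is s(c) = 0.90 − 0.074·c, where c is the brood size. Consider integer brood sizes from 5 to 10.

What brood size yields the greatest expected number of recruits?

Expected recruits = c × s(c):
  c=5: 5 × 0.530 = 2.650
  c=6: 6 × 0.456 = 2.736
  c=7: 7 × 0.382 = 2.674
  c=8: 8 × 0.308 = 2.464
  c=9: 9 × 0.234 = 2.106
  c=10: 10 × 0.160 = 1.600
Maximum at c = 6 (2.736 recruits).

6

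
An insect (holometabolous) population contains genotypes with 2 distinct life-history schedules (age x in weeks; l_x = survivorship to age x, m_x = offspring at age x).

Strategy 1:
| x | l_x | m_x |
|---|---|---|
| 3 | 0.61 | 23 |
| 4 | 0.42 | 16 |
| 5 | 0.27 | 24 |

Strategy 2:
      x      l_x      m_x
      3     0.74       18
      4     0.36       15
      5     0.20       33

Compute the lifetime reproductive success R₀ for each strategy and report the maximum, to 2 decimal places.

27.23

Strategy 1: R₀ = 0.61×23 + 0.42×16 + 0.27×24 = 27.2300
Strategy 2: R₀ = 0.74×18 + 0.36×15 + 0.20×33 = 25.3200
Highest R₀: strategy 1 with 27.2300.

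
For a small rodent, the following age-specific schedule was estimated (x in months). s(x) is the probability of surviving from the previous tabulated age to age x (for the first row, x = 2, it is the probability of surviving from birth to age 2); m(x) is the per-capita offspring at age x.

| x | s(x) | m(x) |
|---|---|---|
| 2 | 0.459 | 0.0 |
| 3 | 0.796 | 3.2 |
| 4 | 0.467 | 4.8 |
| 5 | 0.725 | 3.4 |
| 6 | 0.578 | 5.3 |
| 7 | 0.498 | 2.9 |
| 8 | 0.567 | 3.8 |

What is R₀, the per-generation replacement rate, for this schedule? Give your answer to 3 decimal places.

Survivorship from birth: l_x = s_2·s_3·…·s_x.
  l_2 = 0.45900
  l_3 = 0.36536
  l_4 = 0.17062
  l_5 = 0.12370
  l_6 = 0.07150
  l_7 = 0.03561
  l_8 = 0.02019
R₀ = Σ l_x m(x):
  age 2: 0.45900 × 0.0 = 0.0000
  age 3: 0.36536 × 3.2 = 1.1692
  age 4: 0.17062 × 4.8 = 0.8190
  age 5: 0.12370 × 3.4 = 0.4206
  age 6: 0.07150 × 5.3 = 0.3789
  age 7: 0.03561 × 2.9 = 0.1033
  age 8: 0.02019 × 3.8 = 0.0767
R₀ = 0.0000 + 1.1692 + 0.8190 + 0.4206 + 0.3789 + 0.1033 + 0.0767 = 2.9676

2.968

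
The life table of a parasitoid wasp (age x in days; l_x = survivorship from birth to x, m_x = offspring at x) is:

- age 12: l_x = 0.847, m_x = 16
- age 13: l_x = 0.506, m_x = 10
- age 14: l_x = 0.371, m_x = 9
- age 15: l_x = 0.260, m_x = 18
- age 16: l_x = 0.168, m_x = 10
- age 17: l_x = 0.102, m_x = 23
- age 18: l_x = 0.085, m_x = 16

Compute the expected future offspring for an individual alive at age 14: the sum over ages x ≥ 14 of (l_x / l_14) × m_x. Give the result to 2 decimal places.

l_14 = 0.371. Conditional survival from age 14 to x is l_x / l_14.
  x=14: (0.371/0.371) × 9 = 9.0000
  x=15: (0.260/0.371) × 18 = 12.6146
  x=16: (0.168/0.371) × 10 = 4.5283
  x=17: (0.102/0.371) × 23 = 6.3235
  x=18: (0.085/0.371) × 16 = 3.6658
Sum = 9.0000 + 12.6146 + 4.5283 + 6.3235 + 3.6658 = 36.1321

36.13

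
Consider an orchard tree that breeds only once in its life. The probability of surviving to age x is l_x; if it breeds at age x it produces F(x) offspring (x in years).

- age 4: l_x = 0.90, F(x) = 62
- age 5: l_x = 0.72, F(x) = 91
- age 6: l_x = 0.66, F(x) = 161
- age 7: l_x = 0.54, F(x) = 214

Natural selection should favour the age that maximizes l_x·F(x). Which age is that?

7

Expected offspring if breeding at age x = l_x × F(x):
  age 4: 0.90 × 62 = 55.800
  age 5: 0.72 × 91 = 65.520
  age 6: 0.66 × 161 = 106.260
  age 7: 0.54 × 214 = 115.560
Maximum at age 7 (115.560).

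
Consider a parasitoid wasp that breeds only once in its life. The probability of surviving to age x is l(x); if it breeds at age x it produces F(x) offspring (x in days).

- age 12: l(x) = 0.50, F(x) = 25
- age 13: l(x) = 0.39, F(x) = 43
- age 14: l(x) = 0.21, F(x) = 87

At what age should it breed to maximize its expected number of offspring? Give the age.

14

Expected offspring if breeding at age x = l(x) × F(x):
  age 12: 0.50 × 25 = 12.500
  age 13: 0.39 × 43 = 16.770
  age 14: 0.21 × 87 = 18.270
Maximum at age 14 (18.270).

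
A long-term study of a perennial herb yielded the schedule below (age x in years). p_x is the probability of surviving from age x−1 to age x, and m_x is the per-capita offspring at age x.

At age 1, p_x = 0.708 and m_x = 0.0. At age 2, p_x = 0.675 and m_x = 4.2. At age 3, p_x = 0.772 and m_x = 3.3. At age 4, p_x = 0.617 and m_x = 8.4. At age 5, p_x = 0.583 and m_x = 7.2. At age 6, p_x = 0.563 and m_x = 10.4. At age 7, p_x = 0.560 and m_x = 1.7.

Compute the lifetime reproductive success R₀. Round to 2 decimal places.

Survivorship from birth: l_x = p_1·p_2·…·p_x.
  l_1 = 0.70800
  l_2 = 0.47790
  l_3 = 0.36894
  l_4 = 0.22764
  l_5 = 0.13271
  l_6 = 0.07472
  l_7 = 0.04184
R₀ = Σ l_x m_x:
  age 1: 0.70800 × 0.0 = 0.0000
  age 2: 0.47790 × 4.2 = 2.0072
  age 3: 0.36894 × 3.3 = 1.2175
  age 4: 0.22764 × 8.4 = 1.9122
  age 5: 0.13271 × 7.2 = 0.9555
  age 6: 0.07472 × 10.4 = 0.7771
  age 7: 0.04184 × 1.7 = 0.0711
R₀ = 0.0000 + 2.0072 + 1.2175 + 1.9122 + 0.9555 + 0.7771 + 0.0711 = 6.9406

6.94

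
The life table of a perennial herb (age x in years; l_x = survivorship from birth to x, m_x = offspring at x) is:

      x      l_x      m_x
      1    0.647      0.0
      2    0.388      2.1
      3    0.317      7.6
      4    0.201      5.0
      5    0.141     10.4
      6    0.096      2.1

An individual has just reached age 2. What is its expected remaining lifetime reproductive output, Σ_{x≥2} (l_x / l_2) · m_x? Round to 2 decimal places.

15.20

l_2 = 0.388. Conditional survival from age 2 to x is l_x / l_2.
  x=2: (0.388/0.388) × 2.1 = 2.1000
  x=3: (0.317/0.388) × 7.6 = 6.2093
  x=4: (0.201/0.388) × 5.0 = 2.5902
  x=5: (0.141/0.388) × 10.4 = 3.7794
  x=6: (0.096/0.388) × 2.1 = 0.5196
Sum = 2.1000 + 6.2093 + 2.5902 + 3.7794 + 0.5196 = 15.1985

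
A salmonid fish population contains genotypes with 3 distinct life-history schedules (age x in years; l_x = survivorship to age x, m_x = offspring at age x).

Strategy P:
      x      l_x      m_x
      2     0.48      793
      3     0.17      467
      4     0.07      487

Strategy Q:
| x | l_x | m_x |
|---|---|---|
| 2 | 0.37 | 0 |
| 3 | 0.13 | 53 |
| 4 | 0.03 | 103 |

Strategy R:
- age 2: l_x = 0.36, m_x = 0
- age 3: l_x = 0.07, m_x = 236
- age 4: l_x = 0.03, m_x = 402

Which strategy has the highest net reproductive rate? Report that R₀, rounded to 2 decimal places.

494.12

Strategy P: R₀ = 0.48×793 + 0.17×467 + 0.07×487 = 494.1200
Strategy Q: R₀ = 0.37×0 + 0.13×53 + 0.03×103 = 9.9800
Strategy R: R₀ = 0.36×0 + 0.07×236 + 0.03×402 = 28.5800
Highest R₀: strategy P with 494.1200.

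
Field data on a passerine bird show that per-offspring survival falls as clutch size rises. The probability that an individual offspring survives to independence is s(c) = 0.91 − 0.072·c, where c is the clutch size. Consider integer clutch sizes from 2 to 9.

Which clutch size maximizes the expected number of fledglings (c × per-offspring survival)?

Expected fledglings = c × s(c):
  c=2: 2 × 0.766 = 1.532
  c=3: 3 × 0.694 = 2.082
  c=4: 4 × 0.622 = 2.488
  c=5: 5 × 0.550 = 2.750
  c=6: 6 × 0.478 = 2.868
  c=7: 7 × 0.406 = 2.842
  c=8: 8 × 0.334 = 2.672
  c=9: 9 × 0.262 = 2.358
Maximum at c = 6 (2.868 fledglings).

6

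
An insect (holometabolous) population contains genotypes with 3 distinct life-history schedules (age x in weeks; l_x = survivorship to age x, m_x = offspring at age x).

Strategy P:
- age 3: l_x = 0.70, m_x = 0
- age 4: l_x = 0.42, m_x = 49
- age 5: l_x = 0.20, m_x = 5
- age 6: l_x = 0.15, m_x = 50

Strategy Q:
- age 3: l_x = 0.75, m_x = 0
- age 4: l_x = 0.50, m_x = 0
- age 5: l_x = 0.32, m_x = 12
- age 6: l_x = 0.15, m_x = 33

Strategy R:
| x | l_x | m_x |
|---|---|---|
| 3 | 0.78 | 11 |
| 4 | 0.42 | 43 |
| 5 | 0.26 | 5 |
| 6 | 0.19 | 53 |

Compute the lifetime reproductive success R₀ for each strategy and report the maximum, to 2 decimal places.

Strategy P: R₀ = 0.70×0 + 0.42×49 + 0.20×5 + 0.15×50 = 29.0800
Strategy Q: R₀ = 0.75×0 + 0.50×0 + 0.32×12 + 0.15×33 = 8.7900
Strategy R: R₀ = 0.78×11 + 0.42×43 + 0.26×5 + 0.19×53 = 38.0100
Highest R₀: strategy R with 38.0100.

38.01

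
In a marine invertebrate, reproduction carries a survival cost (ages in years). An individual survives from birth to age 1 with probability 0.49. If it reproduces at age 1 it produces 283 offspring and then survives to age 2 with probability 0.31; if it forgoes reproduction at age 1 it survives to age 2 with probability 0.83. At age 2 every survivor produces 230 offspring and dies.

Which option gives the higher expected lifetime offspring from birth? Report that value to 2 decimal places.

173.61

breed at age 1: R₀ = 0.49 × (283 + 0.31 × 230) = 0.49 × 354.3000 = 173.6070
delay to age 2: R₀ = 0.49 × (0.83 × 230) = 0.49 × 190.9000 = 93.5410
Higher: breed at age 1 (173.6070).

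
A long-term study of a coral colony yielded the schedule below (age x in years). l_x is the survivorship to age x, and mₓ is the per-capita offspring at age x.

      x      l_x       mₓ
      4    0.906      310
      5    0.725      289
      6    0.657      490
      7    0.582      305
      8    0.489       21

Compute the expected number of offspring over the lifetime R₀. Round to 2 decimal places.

1000.09

R₀ = Σ l_x mₓ:
  age 4: 0.906 × 310 = 280.8600
  age 5: 0.725 × 289 = 209.5250
  age 6: 0.657 × 490 = 321.9300
  age 7: 0.582 × 305 = 177.5100
  age 8: 0.489 × 21 = 10.2690
R₀ = 280.8600 + 209.5250 + 321.9300 + 177.5100 + 10.2690 = 1000.0940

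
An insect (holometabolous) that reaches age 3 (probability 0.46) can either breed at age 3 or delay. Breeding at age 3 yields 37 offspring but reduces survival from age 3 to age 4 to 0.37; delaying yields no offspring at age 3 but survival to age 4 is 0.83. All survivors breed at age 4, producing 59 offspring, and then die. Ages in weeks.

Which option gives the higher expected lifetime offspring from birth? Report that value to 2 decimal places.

27.06

breed at age 3: R₀ = 0.46 × (37 + 0.37 × 59) = 0.46 × 58.8300 = 27.0618
delay to age 4: R₀ = 0.46 × (0.83 × 59) = 0.46 × 48.9700 = 22.5262
Higher: breed at age 3 (27.0618).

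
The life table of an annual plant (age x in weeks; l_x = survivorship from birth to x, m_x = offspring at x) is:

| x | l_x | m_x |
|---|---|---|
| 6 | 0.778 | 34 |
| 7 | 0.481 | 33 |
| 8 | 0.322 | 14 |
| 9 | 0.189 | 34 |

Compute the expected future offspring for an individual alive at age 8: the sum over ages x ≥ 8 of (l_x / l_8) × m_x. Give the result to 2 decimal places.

l_8 = 0.322. Conditional survival from age 8 to x is l_x / l_8.
  x=8: (0.322/0.322) × 14 = 14.0000
  x=9: (0.189/0.322) × 34 = 19.9565
Sum = 14.0000 + 19.9565 = 33.9565

33.96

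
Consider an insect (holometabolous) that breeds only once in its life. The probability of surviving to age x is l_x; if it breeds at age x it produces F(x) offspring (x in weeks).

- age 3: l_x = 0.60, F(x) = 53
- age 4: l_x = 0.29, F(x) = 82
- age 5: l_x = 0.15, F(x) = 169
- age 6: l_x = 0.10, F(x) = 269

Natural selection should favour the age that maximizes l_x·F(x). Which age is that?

Expected offspring if breeding at age x = l_x × F(x):
  age 3: 0.60 × 53 = 31.800
  age 4: 0.29 × 82 = 23.780
  age 5: 0.15 × 169 = 25.350
  age 6: 0.10 × 269 = 26.900
Maximum at age 3 (31.800).

3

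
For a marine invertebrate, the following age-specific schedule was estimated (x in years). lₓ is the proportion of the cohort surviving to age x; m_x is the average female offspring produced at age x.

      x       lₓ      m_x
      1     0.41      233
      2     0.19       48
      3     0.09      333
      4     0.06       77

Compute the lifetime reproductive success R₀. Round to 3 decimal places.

R₀ = Σ lₓ m_x:
  age 1: 0.41 × 233 = 95.5300
  age 2: 0.19 × 48 = 9.1200
  age 3: 0.09 × 333 = 29.9700
  age 4: 0.06 × 77 = 4.6200
R₀ = 95.5300 + 9.1200 + 29.9700 + 4.6200 = 139.2400

139.240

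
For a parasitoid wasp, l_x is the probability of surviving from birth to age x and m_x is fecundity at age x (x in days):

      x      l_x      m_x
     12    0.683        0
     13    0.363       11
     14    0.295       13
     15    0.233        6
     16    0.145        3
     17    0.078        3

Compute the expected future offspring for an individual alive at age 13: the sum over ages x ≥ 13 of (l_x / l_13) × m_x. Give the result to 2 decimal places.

l_13 = 0.363. Conditional survival from age 13 to x is l_x / l_13.
  x=13: (0.363/0.363) × 11 = 11.0000
  x=14: (0.295/0.363) × 13 = 10.5647
  x=15: (0.233/0.363) × 6 = 3.8512
  x=16: (0.145/0.363) × 3 = 1.1983
  x=17: (0.078/0.363) × 3 = 0.6446
Sum = 11.0000 + 10.5647 + 3.8512 + 1.1983 + 0.6446 = 27.2590

27.26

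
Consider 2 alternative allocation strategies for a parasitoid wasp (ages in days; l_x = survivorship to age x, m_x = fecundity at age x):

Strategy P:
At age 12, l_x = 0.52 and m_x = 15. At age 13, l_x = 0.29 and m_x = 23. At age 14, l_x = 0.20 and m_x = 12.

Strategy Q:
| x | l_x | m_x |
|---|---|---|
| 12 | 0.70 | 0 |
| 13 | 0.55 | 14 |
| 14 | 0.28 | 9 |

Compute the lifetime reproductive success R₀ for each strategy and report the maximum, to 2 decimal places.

Strategy P: R₀ = 0.52×15 + 0.29×23 + 0.20×12 = 16.8700
Strategy Q: R₀ = 0.70×0 + 0.55×14 + 0.28×9 = 10.2200
Highest R₀: strategy P with 16.8700.

16.87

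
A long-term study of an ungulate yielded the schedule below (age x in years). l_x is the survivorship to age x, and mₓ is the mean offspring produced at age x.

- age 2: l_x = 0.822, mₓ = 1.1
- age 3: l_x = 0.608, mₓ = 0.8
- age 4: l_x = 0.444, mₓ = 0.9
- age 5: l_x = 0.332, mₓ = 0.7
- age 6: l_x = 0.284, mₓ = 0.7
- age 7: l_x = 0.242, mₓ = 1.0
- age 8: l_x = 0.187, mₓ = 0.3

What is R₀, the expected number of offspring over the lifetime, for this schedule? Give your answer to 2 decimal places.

2.52

R₀ = Σ l_x mₓ:
  age 2: 0.822 × 1.1 = 0.9042
  age 3: 0.608 × 0.8 = 0.4864
  age 4: 0.444 × 0.9 = 0.3996
  age 5: 0.332 × 0.7 = 0.2324
  age 6: 0.284 × 0.7 = 0.1988
  age 7: 0.242 × 1.0 = 0.2420
  age 8: 0.187 × 0.3 = 0.0561
R₀ = 0.9042 + 0.4864 + 0.3996 + 0.2324 + 0.1988 + 0.2420 + 0.0561 = 2.5195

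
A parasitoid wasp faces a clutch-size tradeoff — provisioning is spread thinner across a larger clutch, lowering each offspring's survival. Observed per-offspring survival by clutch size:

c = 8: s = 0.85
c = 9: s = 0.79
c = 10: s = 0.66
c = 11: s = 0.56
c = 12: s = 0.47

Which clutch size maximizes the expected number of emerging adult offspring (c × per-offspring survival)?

Expected emerging adult offspring = c × s(c):
  c=8: 8 × 0.85 = 6.800
  c=9: 9 × 0.79 = 7.110
  c=10: 10 × 0.66 = 6.600
  c=11: 11 × 0.56 = 6.160
  c=12: 12 × 0.47 = 5.640
Maximum at c = 9 (7.110 emerging adult offspring).

9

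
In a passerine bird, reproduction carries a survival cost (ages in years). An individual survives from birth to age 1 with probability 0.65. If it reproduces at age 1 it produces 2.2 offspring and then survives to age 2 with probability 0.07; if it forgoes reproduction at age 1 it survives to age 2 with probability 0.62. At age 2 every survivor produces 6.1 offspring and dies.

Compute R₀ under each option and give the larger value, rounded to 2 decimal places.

breed at age 1: R₀ = 0.65 × (2.2 + 0.07 × 6.1) = 0.65 × 2.6270 = 1.7076
delay to age 2: R₀ = 0.65 × (0.62 × 6.1) = 0.65 × 3.7820 = 2.4583
Higher: delay to age 2 (2.4583).

2.46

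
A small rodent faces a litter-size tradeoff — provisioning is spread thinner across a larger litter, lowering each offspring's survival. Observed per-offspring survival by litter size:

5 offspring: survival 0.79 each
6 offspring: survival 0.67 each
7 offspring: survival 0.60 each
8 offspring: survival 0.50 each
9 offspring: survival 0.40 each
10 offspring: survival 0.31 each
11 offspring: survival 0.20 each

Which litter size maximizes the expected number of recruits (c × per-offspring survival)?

Expected recruits = c × s(c):
  c=5: 5 × 0.79 = 3.950
  c=6: 6 × 0.67 = 4.020
  c=7: 7 × 0.60 = 4.200
  c=8: 8 × 0.50 = 4.000
  c=9: 9 × 0.40 = 3.600
  c=10: 10 × 0.31 = 3.100
  c=11: 11 × 0.20 = 2.200
Maximum at c = 7 (4.200 recruits).

7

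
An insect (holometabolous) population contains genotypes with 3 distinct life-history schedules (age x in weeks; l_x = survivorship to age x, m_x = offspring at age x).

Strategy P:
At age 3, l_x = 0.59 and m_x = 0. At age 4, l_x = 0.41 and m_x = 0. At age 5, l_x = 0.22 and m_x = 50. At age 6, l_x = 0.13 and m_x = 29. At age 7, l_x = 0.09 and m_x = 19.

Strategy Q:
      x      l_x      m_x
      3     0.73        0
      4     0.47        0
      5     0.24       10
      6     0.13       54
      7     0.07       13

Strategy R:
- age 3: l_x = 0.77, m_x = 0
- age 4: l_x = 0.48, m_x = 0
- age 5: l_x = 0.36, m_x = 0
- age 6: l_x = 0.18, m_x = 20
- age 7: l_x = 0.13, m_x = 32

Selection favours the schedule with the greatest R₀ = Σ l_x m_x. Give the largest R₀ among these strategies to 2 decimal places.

Strategy P: R₀ = 0.59×0 + 0.41×0 + 0.22×50 + 0.13×29 + 0.09×19 = 16.4800
Strategy Q: R₀ = 0.73×0 + 0.47×0 + 0.24×10 + 0.13×54 + 0.07×13 = 10.3300
Strategy R: R₀ = 0.77×0 + 0.48×0 + 0.36×0 + 0.18×20 + 0.13×32 = 7.7600
Highest R₀: strategy P with 16.4800.

16.48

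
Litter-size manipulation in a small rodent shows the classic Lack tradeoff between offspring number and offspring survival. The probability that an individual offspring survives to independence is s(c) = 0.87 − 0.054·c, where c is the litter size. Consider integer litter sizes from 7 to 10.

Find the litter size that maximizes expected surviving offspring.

8

Expected surviving offspring = c × s(c):
  c=7: 7 × 0.492 = 3.444
  c=8: 8 × 0.438 = 3.504
  c=9: 9 × 0.384 = 3.456
  c=10: 10 × 0.330 = 3.300
Maximum at c = 8 (3.504 surviving offspring).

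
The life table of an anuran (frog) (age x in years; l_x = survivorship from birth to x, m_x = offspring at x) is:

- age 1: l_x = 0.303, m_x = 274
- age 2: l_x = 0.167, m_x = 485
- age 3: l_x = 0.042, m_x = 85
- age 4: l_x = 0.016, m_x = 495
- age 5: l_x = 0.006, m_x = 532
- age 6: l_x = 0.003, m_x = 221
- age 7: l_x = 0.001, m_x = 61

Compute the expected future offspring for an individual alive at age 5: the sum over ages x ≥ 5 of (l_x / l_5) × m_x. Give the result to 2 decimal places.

652.67

l_5 = 0.006. Conditional survival from age 5 to x is l_x / l_5.
  x=5: (0.006/0.006) × 532 = 532.0000
  x=6: (0.003/0.006) × 221 = 110.5000
  x=7: (0.001/0.006) × 61 = 10.1667
Sum = 532.0000 + 110.5000 + 10.1667 = 652.6667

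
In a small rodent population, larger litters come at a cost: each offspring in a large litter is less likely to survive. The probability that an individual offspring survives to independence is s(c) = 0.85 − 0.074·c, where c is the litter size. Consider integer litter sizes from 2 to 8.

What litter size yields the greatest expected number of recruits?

Expected recruits = c × s(c):
  c=2: 2 × 0.702 = 1.404
  c=3: 3 × 0.628 = 1.884
  c=4: 4 × 0.554 = 2.216
  c=5: 5 × 0.480 = 2.400
  c=6: 6 × 0.406 = 2.436
  c=7: 7 × 0.332 = 2.324
  c=8: 8 × 0.258 = 2.064
Maximum at c = 6 (2.436 recruits).

6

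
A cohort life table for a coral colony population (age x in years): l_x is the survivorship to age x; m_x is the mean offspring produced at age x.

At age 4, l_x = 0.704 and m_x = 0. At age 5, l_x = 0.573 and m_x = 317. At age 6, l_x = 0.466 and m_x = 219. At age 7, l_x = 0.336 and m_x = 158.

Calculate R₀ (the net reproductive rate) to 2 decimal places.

R₀ = Σ l_x m_x:
  age 4: 0.704 × 0 = 0.0000
  age 5: 0.573 × 317 = 181.6410
  age 6: 0.466 × 219 = 102.0540
  age 7: 0.336 × 158 = 53.0880
R₀ = 0.0000 + 181.6410 + 102.0540 + 53.0880 = 336.7830

336.78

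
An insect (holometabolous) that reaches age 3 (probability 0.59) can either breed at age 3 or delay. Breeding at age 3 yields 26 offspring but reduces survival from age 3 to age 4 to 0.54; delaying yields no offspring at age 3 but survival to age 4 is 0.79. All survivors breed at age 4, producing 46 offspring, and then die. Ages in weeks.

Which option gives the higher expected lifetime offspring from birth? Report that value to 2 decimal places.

30.00

breed at age 3: R₀ = 0.59 × (26 + 0.54 × 46) = 0.59 × 50.8400 = 29.9956
delay to age 4: R₀ = 0.59 × (0.79 × 46) = 0.59 × 36.3400 = 21.4406
Higher: breed at age 3 (29.9956).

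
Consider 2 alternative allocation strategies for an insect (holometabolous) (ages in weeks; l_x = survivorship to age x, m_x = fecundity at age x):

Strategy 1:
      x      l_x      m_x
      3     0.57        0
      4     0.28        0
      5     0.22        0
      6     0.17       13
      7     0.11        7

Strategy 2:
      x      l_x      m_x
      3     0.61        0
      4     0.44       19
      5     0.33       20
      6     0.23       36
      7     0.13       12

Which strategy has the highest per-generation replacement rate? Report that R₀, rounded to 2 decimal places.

Strategy 1: R₀ = 0.57×0 + 0.28×0 + 0.22×0 + 0.17×13 + 0.11×7 = 2.9800
Strategy 2: R₀ = 0.61×0 + 0.44×19 + 0.33×20 + 0.23×36 + 0.13×12 = 24.8000
Highest R₀: strategy 2 with 24.8000.

24.80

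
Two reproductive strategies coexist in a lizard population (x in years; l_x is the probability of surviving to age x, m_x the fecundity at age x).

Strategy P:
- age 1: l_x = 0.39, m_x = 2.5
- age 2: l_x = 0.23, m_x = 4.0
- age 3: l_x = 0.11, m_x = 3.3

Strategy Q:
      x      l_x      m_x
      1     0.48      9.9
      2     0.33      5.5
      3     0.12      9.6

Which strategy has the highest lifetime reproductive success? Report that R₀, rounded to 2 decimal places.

7.72

Strategy P: R₀ = 0.39×2.5 + 0.23×4.0 + 0.11×3.3 = 2.2580
Strategy Q: R₀ = 0.48×9.9 + 0.33×5.5 + 0.12×9.6 = 7.7190
Highest R₀: strategy Q with 7.7190.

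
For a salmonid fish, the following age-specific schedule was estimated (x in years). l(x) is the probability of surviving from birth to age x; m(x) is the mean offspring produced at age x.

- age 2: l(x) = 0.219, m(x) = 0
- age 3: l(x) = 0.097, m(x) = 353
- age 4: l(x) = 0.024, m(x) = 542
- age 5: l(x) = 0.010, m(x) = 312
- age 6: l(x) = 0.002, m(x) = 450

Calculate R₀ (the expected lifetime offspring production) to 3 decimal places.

51.269

R₀ = Σ l(x) m(x):
  age 2: 0.219 × 0 = 0.0000
  age 3: 0.097 × 353 = 34.2410
  age 4: 0.024 × 542 = 13.0080
  age 5: 0.010 × 312 = 3.1200
  age 6: 0.002 × 450 = 0.9000
R₀ = 0.0000 + 34.2410 + 13.0080 + 3.1200 + 0.9000 = 51.2690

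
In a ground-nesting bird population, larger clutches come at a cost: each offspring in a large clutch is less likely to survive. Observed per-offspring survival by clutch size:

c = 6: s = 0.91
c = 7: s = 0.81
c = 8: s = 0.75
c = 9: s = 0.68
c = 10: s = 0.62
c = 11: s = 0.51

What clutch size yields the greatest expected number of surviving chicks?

Expected surviving chicks = c × s(c):
  c=6: 6 × 0.91 = 5.460
  c=7: 7 × 0.81 = 5.670
  c=8: 8 × 0.75 = 6.000
  c=9: 9 × 0.68 = 6.120
  c=10: 10 × 0.62 = 6.200
  c=11: 11 × 0.51 = 5.610
Maximum at c = 10 (6.200 surviving chicks).

10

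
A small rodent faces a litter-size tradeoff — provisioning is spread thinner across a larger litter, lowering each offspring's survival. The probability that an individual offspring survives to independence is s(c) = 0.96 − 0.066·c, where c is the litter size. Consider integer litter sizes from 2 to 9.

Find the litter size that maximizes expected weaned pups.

Expected weaned pups = c × s(c):
  c=2: 2 × 0.828 = 1.656
  c=3: 3 × 0.762 = 2.286
  c=4: 4 × 0.696 = 2.784
  c=5: 5 × 0.630 = 3.150
  c=6: 6 × 0.564 = 3.384
  c=7: 7 × 0.498 = 3.486
  c=8: 8 × 0.432 = 3.456
  c=9: 9 × 0.366 = 3.294
Maximum at c = 7 (3.486 weaned pups).

7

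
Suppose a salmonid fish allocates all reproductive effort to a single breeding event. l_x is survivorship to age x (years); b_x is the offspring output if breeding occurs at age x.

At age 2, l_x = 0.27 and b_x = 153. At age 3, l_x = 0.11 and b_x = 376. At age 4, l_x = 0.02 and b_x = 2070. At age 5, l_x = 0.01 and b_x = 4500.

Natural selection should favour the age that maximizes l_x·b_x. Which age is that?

Expected offspring if breeding at age x = l_x × b_x:
  age 2: 0.27 × 153 = 41.310
  age 3: 0.11 × 376 = 41.360
  age 4: 0.02 × 2070 = 41.400
  age 5: 0.01 × 4500 = 45.000
Maximum at age 5 (45.000).

5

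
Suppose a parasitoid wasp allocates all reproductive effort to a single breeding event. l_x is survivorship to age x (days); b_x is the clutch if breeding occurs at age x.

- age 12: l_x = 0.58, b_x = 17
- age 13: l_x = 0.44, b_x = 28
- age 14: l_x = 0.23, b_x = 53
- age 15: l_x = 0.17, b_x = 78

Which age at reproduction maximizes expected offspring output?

Expected offspring if breeding at age x = l_x × b_x:
  age 12: 0.58 × 17 = 9.860
  age 13: 0.44 × 28 = 12.320
  age 14: 0.23 × 53 = 12.190
  age 15: 0.17 × 78 = 13.260
Maximum at age 15 (13.260).

15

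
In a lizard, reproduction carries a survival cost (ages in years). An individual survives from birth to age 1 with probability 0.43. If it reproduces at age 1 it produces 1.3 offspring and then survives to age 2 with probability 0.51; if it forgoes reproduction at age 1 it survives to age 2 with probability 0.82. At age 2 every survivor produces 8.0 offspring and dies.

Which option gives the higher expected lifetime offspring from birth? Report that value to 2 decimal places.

breed at age 1: R₀ = 0.43 × (1.3 + 0.51 × 8.0) = 0.43 × 5.3800 = 2.3134
delay to age 2: R₀ = 0.43 × (0.82 × 8.0) = 0.43 × 6.5600 = 2.8208
Higher: delay to age 2 (2.8208).

2.82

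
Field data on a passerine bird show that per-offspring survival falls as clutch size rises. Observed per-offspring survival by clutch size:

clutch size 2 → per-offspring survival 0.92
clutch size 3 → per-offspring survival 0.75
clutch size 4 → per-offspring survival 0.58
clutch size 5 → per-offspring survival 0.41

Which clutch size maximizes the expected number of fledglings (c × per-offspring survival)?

Expected fledglings = c × s(c):
  c=2: 2 × 0.92 = 1.840
  c=3: 3 × 0.75 = 2.250
  c=4: 4 × 0.58 = 2.320
  c=5: 5 × 0.41 = 2.050
Maximum at c = 4 (2.320 fledglings).

4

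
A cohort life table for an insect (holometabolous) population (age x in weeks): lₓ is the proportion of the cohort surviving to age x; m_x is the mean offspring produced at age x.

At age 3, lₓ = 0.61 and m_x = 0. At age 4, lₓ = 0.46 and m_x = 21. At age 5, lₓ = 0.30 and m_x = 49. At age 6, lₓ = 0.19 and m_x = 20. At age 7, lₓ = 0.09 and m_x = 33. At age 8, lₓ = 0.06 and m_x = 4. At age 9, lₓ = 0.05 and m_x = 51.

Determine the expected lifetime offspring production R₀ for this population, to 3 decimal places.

R₀ = Σ lₓ m_x:
  age 3: 0.61 × 0 = 0.0000
  age 4: 0.46 × 21 = 9.6600
  age 5: 0.30 × 49 = 14.7000
  age 6: 0.19 × 20 = 3.8000
  age 7: 0.09 × 33 = 2.9700
  age 8: 0.06 × 4 = 0.2400
  age 9: 0.05 × 51 = 2.5500
R₀ = 0.0000 + 9.6600 + 14.7000 + 3.8000 + 2.9700 + 0.2400 + 2.5500 = 33.9200

33.920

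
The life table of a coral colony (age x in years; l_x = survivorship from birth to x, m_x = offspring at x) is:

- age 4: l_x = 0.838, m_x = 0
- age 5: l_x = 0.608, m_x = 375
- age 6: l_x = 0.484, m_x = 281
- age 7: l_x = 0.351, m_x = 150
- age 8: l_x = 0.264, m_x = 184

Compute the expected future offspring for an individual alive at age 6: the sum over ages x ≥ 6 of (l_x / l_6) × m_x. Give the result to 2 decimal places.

490.14

l_6 = 0.484. Conditional survival from age 6 to x is l_x / l_6.
  x=6: (0.484/0.484) × 281 = 281.0000
  x=7: (0.351/0.484) × 150 = 108.7810
  x=8: (0.264/0.484) × 184 = 100.3636
Sum = 281.0000 + 108.7810 + 100.3636 = 490.1446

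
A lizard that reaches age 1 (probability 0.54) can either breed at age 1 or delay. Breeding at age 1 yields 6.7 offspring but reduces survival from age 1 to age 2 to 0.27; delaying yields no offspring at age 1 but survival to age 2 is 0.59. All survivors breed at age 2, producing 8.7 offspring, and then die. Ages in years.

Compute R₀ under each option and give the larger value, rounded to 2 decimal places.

breed at age 1: R₀ = 0.54 × (6.7 + 0.27 × 8.7) = 0.54 × 9.0490 = 4.8865
delay to age 2: R₀ = 0.54 × (0.59 × 8.7) = 0.54 × 5.1330 = 2.7718
Higher: breed at age 1 (4.8865).

4.89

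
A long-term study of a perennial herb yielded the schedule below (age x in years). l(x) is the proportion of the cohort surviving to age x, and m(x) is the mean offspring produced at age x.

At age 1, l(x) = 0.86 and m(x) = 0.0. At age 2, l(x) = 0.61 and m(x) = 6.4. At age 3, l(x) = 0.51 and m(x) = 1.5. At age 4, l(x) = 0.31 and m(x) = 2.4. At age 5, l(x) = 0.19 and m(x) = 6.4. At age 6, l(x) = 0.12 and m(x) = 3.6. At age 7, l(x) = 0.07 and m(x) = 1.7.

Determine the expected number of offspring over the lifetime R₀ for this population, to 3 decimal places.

R₀ = Σ l(x) m(x):
  age 1: 0.86 × 0.0 = 0.0000
  age 2: 0.61 × 6.4 = 3.9040
  age 3: 0.51 × 1.5 = 0.7650
  age 4: 0.31 × 2.4 = 0.7440
  age 5: 0.19 × 6.4 = 1.2160
  age 6: 0.12 × 3.6 = 0.4320
  age 7: 0.07 × 1.7 = 0.1190
R₀ = 0.0000 + 3.9040 + 0.7650 + 0.7440 + 1.2160 + 0.4320 + 0.1190 = 7.1800

7.180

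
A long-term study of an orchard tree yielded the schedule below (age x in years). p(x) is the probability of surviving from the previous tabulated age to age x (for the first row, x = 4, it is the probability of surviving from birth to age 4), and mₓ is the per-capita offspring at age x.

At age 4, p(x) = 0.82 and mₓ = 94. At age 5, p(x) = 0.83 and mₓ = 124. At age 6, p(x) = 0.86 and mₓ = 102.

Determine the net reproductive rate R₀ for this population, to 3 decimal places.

221.177

Survivorship from birth: l_x = p_4·p_5·…·p_x.
  l_4 = 0.82000
  l_5 = 0.68060
  l_6 = 0.58532
R₀ = Σ l_x mₓ:
  age 4: 0.82000 × 94 = 77.0800
  age 5: 0.68060 × 124 = 84.3944
  age 6: 0.58532 × 102 = 59.7026
R₀ = 77.0800 + 84.3944 + 59.7026 = 221.1770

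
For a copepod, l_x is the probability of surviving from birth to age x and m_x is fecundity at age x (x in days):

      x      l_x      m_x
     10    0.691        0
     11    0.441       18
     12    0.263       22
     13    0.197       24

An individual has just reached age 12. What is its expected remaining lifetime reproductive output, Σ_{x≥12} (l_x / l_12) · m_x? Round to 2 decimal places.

l_12 = 0.263. Conditional survival from age 12 to x is l_x / l_12.
  x=12: (0.263/0.263) × 22 = 22.0000
  x=13: (0.197/0.263) × 24 = 17.9772
Sum = 22.0000 + 17.9772 = 39.9772

39.98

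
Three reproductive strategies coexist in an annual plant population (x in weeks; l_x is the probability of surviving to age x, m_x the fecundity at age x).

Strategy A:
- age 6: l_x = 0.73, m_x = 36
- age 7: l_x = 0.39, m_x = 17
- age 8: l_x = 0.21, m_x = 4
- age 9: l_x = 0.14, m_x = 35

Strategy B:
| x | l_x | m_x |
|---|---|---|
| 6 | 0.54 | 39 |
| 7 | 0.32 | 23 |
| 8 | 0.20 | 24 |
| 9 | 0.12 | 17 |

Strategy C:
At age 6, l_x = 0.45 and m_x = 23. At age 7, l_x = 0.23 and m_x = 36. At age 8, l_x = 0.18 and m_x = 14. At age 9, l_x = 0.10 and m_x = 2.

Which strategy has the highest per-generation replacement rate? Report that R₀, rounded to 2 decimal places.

38.65

Strategy A: R₀ = 0.73×36 + 0.39×17 + 0.21×4 + 0.14×35 = 38.6500
Strategy B: R₀ = 0.54×39 + 0.32×23 + 0.20×24 + 0.12×17 = 35.2600
Strategy C: R₀ = 0.45×23 + 0.23×36 + 0.18×14 + 0.10×2 = 21.3500
Highest R₀: strategy A with 38.6500.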